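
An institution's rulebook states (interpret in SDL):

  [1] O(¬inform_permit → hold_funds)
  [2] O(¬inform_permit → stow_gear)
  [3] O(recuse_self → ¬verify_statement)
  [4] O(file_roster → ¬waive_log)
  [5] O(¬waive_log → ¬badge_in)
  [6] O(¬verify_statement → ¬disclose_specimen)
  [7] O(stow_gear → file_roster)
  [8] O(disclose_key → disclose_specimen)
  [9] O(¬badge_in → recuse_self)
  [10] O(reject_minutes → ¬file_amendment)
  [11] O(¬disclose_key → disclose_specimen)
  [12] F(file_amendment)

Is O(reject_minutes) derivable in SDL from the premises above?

Premise 10 is O(reject_minutes → ¬file_amendment); even if O(¬file_amendment) held, inferring O(reject_minutes) would be affirming the consequent — invalid.
No other premise forces O(reject_minutes). An ideal world satisfying every premise can still have reject_minutes false, so O(reject_minutes) is not derivable.

No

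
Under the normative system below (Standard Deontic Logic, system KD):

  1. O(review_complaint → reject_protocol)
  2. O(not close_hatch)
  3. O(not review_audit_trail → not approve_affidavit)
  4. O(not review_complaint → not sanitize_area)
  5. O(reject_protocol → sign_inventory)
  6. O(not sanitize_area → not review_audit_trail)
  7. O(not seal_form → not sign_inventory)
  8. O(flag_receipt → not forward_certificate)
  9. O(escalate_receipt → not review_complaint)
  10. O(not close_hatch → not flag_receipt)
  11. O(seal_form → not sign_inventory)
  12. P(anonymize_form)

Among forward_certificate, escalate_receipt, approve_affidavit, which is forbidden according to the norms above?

approve_affidavit

Premises 11 and 7 are O(seal_form → not sign_inventory) and O(not seal_form → not sign_inventory); every ideal world satisfies seal_form or not seal_form, so in either case not sign_inventory holds — hence O(not sign_inventory).
Premise 5, O(reject_protocol → sign_inventory), contraposes to O(not sign_inventory → not reject_protocol); with O(not sign_inventory) we get O(not reject_protocol).
Premise 1 is O(review_complaint → reject_protocol); contrapositively O(not reject_protocol → not review_complaint). Since O(not reject_protocol) holds, K gives O(not review_complaint).
From O(not review_complaint) and premise 4, O(not review_complaint → not sanitize_area), we obtain O(not sanitize_area).
With premise 6, O(not sanitize_area → not review_audit_trail), the K-axiom yields O(not review_audit_trail).
Applying K to premise 3 (O(not review_audit_trail → not approve_affidavit)) and O(not review_audit_trail) yields O(not approve_affidavit).
So O(not approve_affidavit) holds, i.e. approve_affidavit is forbidden. None of the other listed options is forbidden under the premises.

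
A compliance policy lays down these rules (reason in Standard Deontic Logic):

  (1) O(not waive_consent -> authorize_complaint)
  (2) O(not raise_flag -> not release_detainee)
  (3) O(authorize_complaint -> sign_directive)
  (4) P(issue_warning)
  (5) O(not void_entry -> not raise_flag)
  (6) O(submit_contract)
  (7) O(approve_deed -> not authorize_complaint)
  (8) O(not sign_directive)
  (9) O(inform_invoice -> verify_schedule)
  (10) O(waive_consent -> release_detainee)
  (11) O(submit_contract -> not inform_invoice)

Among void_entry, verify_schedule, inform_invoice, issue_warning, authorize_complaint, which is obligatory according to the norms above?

void_entry

Premise 8 gives O(not sign_directive).
The contrapositive of premise 3 (O(authorize_complaint -> sign_directive)) is O(not sign_directive -> not authorize_complaint), and O(not sign_directive) is already established, so O(not authorize_complaint).
Premise 1 is O(not waive_consent -> authorize_complaint); contrapositively O(not authorize_complaint -> waive_consent). Since O(not authorize_complaint) holds, K gives O(waive_consent).
From O(waive_consent) and premise 10, O(waive_consent -> release_detainee), we obtain O(release_detainee).
The contrapositive of premise 2 (O(not raise_flag -> not release_detainee)) is O(release_detainee -> raise_flag), and O(release_detainee) is already established, so O(raise_flag).
Premise 5 is O(not void_entry -> not raise_flag); contrapositively O(raise_flag -> void_entry). Since O(raise_flag) holds, K gives O(void_entry).
So O(void_entry) holds — void_entry is obligatory. None of the other listed options is made obligatory by any chain of premises.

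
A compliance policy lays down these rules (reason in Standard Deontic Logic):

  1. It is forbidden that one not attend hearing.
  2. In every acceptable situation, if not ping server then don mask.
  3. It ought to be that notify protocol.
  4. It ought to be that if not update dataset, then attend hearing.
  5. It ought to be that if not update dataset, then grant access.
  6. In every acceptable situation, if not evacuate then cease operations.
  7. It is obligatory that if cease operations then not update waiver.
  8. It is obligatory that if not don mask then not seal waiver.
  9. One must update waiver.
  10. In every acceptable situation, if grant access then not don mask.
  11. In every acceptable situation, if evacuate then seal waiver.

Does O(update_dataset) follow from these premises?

Yes

Premise 9 gives O(update_waiver).
Premise 7 is O(cease_operations → ¬update_waiver); contrapositively O(update_waiver → ¬cease_operations). Since O(update_waiver) holds, K gives O(¬cease_operations).
The contrapositive of premise 6 (O(¬evacuate → cease_operations)) is O(¬cease_operations → evacuate), and O(¬cease_operations) is already established, so O(evacuate).
Applying K to premise 11 (O(evacuate → seal_waiver)) and O(evacuate) yields O(seal_waiver).
The contrapositive of premise 8 (O(¬don_mask → ¬seal_waiver)) is O(seal_waiver → don_mask), and O(seal_waiver) is already established, so O(don_mask).
Premise 10, O(grant_access → ¬don_mask), contraposes to O(don_mask → ¬grant_access); with O(don_mask) we get O(¬grant_access).
Premise 5 is O(¬update_dataset → grant_access); contrapositively O(¬grant_access → update_dataset). Since O(¬grant_access) holds, K gives O(update_dataset).
Premises 1, 2, 3, 4 do not contribute to this derivation.
So O(update_dataset) follows.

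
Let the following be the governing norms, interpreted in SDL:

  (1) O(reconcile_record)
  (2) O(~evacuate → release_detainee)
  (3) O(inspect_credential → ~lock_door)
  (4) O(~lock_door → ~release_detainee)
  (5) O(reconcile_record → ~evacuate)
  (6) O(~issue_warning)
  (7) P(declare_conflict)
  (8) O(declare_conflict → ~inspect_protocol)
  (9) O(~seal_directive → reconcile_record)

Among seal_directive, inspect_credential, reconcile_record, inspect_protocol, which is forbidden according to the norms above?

Premise 1 states O(reconcile_record) outright.
Applying K to premise 5 (O(reconcile_record → ~evacuate)) and O(reconcile_record) yields O(~evacuate).
From O(~evacuate) and premise 2, O(~evacuate → release_detainee), we obtain O(release_detainee).
Premise 4 is O(~lock_door → ~release_detainee); contrapositively O(release_detainee → lock_door). Since O(release_detainee) holds, K gives O(lock_door).
The contrapositive of premise 3 (O(inspect_credential → ~lock_door)) is O(lock_door → ~inspect_credential), and O(lock_door) is already established, so O(~inspect_credential).
So O(~inspect_credential) holds, i.e. inspect_credential is forbidden. None of the other listed options is forbidden under the premises.

inspect_credential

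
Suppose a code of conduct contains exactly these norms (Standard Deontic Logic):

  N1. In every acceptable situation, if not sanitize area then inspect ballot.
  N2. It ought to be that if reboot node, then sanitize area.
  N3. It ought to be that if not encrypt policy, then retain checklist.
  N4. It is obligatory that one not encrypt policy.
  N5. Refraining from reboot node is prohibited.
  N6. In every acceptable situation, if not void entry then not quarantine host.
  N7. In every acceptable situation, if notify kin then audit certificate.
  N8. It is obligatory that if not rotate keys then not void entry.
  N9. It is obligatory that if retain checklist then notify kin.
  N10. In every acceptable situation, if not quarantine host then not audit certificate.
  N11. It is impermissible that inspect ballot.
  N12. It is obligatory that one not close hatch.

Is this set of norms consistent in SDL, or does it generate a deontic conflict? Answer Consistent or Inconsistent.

Consistent

Premise 1 is O(¬sanitize_area → inspect_ballot), but O(¬sanitize_area) is not derivable from the premises, so it does not yield O(inspect_ballot).
So O(inspect_ballot) is not derivable, and the apparent clash with O(¬inspect_ballot) does not arise.
A world satisfying every obligation exists (e.g. audit_certificate=true, close_hatch=false, encrypt_policy=false, inspect_ballot=false, notify_kin=true, quarantine_host=true, reboot_node=true, retain_checklist=true, rotate_keys=true, sanitize_area=true, void_entry=true); no atom is both obligatory and forbidden, so the set is consistent.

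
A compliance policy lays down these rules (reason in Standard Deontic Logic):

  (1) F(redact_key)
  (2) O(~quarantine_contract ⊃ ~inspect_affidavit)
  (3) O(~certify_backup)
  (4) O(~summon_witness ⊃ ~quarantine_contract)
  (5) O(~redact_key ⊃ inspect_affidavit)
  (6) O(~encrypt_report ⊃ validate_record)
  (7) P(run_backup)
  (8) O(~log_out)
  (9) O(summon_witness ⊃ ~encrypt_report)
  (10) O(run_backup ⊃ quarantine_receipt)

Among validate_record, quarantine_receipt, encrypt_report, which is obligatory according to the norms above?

validate_record

F(redact_key) at premise 1 means O(~redact_key).
Applying K to premise 5 (O(~redact_key ⊃ inspect_affidavit)) and O(~redact_key) yields O(inspect_affidavit).
Premise 2, O(~quarantine_contract ⊃ ~inspect_affidavit), contraposes to O(inspect_affidavit ⊃ quarantine_contract); with O(inspect_affidavit) we get O(quarantine_contract).
The contrapositive of premise 4 (O(~summon_witness ⊃ ~quarantine_contract)) is O(quarantine_contract ⊃ summon_witness), and O(quarantine_contract) is already established, so O(summon_witness).
From O(summon_witness) and premise 9, O(summon_witness ⊃ ~encrypt_report), we obtain O(~encrypt_report).
Premise 6 is O(~encrypt_report ⊃ validate_record); since O(~encrypt_report), deontic closure gives O(validate_record).
So O(validate_record) holds — validate_record is obligatory. None of the other listed options is made obligatory by any chain of premises.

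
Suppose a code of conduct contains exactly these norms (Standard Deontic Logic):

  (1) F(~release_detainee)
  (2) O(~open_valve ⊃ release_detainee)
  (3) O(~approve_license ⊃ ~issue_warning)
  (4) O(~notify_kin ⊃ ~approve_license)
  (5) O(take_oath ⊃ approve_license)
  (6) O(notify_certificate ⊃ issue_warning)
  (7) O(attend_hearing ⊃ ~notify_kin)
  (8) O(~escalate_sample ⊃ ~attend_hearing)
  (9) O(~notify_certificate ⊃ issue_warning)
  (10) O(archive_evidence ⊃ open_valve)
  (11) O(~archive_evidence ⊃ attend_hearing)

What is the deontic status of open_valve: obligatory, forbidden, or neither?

Obligatory

By case analysis on notify_certificate: premise 6 gives O(notify_certificate ⊃ issue_warning) and premise 9 gives O(~notify_certificate ⊃ issue_warning), so O(issue_warning) either way.
Premise 3, O(~approve_license ⊃ ~issue_warning), contraposes to O(issue_warning ⊃ approve_license); with O(issue_warning) we get O(approve_license).
The contrapositive of premise 4 (O(~notify_kin ⊃ ~approve_license)) is O(approve_license ⊃ notify_kin), and O(approve_license) is already established, so O(notify_kin).
Premise 7 is O(attend_hearing ⊃ ~notify_kin); contrapositively O(notify_kin ⊃ ~attend_hearing). Since O(notify_kin) holds, K gives O(~attend_hearing).
Premise 11 is O(~archive_evidence ⊃ attend_hearing); contrapositively O(~attend_hearing ⊃ archive_evidence). Since O(~attend_hearing) holds, K gives O(archive_evidence).
With premise 10, O(archive_evidence ⊃ open_valve), the K-axiom yields O(open_valve).
Premises 1, 2, 5, 8 do not contribute to this derivation.
Hence open_valve is obligatory.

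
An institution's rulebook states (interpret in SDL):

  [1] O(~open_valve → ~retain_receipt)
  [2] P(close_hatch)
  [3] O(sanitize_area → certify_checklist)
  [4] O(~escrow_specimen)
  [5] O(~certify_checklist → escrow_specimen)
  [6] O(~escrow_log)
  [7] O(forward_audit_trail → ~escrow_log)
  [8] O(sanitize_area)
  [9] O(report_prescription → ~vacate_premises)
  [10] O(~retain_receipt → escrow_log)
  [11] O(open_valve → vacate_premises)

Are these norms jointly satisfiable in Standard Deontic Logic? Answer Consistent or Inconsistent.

Premise 5 is O(~certify_checklist → escrow_specimen), but O(~certify_checklist) is not derivable from the premises, so it does not yield O(escrow_specimen).
So O(escrow_specimen) is not derivable, and the apparent clash with O(~escrow_specimen) does not arise.
A world satisfying every obligation exists (e.g. certify_checklist=true, close_hatch=false, escrow_log=false, escrow_specimen=false, forward_audit_trail=false, open_valve=true, report_prescription=false, retain_receipt=true, sanitize_area=true, vacate_premises=true); no atom is both obligatory and forbidden, so the set is consistent.

Consistent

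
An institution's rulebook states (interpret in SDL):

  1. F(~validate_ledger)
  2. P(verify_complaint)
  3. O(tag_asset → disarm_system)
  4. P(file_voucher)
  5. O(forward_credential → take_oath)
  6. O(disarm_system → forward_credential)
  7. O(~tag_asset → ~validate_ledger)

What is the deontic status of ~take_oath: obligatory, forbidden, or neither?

Forbidden

Premise 1, F(~validate_ledger), is equivalent to O(validate_ledger).
The contrapositive of premise 7 (O(~tag_asset → ~validate_ledger)) is O(validate_ledger → tag_asset), and O(validate_ledger) is already established, so O(tag_asset).
With premise 3, O(tag_asset → disarm_system), the K-axiom yields O(disarm_system).
With premise 6, O(disarm_system → forward_credential), the K-axiom yields O(forward_credential).
Premise 5 is O(forward_credential → take_oath); since O(forward_credential), deontic closure gives O(take_oath).
Premises 2, 4 do not contribute to this derivation.
Thus O(take_oath), which is F(~take_oath): ~take_oath is forbidden.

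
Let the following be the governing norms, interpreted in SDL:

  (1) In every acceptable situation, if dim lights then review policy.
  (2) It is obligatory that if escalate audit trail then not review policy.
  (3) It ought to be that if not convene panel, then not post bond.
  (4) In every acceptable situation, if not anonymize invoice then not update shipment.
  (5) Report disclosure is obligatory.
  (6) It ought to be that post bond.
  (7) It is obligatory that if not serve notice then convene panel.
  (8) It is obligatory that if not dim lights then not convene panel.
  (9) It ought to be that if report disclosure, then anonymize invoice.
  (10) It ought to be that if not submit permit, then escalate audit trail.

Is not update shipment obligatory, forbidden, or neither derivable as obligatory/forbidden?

Neither

Premise 4 is O(¬anonymize_invoice → ¬update_shipment), but O(¬anonymize_invoice) is not derivable from the premises, so it does not yield O(¬update_shipment).
No premise or chain of K-axiom applications forces O(¬update_shipment), and none forces O(update_shipment). So ¬update_shipment is neither obligatory nor forbidden under these norms.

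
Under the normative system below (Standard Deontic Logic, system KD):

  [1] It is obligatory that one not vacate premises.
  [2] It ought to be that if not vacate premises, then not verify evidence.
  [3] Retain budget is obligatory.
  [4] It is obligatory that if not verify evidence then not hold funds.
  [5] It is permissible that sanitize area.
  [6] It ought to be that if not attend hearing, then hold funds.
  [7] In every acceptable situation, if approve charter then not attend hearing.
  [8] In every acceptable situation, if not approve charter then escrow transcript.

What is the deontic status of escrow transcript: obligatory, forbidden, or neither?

Obligatory

Premise 1 gives O(¬vacate_premises).
With premise 2, O(¬vacate_premises → ¬verify_evidence), the K-axiom yields O(¬verify_evidence).
Applying K to premise 4 (O(¬verify_evidence → ¬hold_funds)) and O(¬verify_evidence) yields O(¬hold_funds).
The contrapositive of premise 6 (O(¬attend_hearing → hold_funds)) is O(¬hold_funds → attend_hearing), and O(¬hold_funds) is already established, so O(attend_hearing).
Premise 7, O(approve_charter → ¬attend_hearing), contraposes to O(attend_hearing → ¬approve_charter); with O(attend_hearing) we get O(¬approve_charter).
From O(¬approve_charter) and premise 8, O(¬approve_charter → escrow_transcript), we obtain O(escrow_transcript).
Premises 3, 5 do not contribute to this derivation.
Hence escrow_transcript is obligatory.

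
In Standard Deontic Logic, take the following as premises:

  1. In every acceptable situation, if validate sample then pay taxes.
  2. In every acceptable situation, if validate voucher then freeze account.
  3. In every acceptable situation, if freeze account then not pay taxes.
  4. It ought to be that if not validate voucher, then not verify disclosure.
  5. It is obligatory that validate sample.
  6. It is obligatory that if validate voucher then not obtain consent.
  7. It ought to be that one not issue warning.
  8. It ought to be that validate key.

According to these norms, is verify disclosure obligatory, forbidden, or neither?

From premise 5 we have O(validate_sample).
From O(validate_sample) and premise 1, O(validate_sample → pay_taxes), we obtain O(pay_taxes).
Premise 3 is O(freeze_account → ¬pay_taxes); contrapositively O(pay_taxes → ¬freeze_account). Since O(pay_taxes) holds, K gives O(¬freeze_account).
Premise 2 is O(validate_voucher → freeze_account); contrapositively O(¬freeze_account → ¬validate_voucher). Since O(¬freeze_account) holds, K gives O(¬validate_voucher).
Premise 4 is O(¬validate_voucher → ¬verify_disclosure); since O(¬validate_voucher), deontic closure gives O(¬verify_disclosure).
Premises 6, 7, 8 do not contribute to this derivation.
Thus O(¬verify_disclosure), which is F(verify_disclosure): verify_disclosure is forbidden.

Forbidden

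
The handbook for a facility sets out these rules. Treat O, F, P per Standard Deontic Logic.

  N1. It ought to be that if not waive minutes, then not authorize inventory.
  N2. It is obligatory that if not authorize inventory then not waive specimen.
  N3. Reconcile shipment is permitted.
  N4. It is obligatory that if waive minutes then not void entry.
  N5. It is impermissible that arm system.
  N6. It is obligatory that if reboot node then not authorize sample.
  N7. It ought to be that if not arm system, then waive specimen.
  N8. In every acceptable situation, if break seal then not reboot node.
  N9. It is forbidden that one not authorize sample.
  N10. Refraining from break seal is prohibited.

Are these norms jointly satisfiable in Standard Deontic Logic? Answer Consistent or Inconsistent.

Consistent

Premise 6 is O(reboot_node → ¬authorize_sample), but O(reboot_node) is not derivable from the premises, so it does not yield O(¬authorize_sample).
So O(¬authorize_sample) is not derivable, and the apparent clash with O(authorize_sample) does not arise.
A world satisfying every obligation exists (e.g. arm_system=false, authorize_inventory=true, authorize_sample=true, break_seal=true, reboot_node=false, reconcile_shipment=false, void_entry=false, waive_minutes=true, waive_specimen=true); no atom is both obligatory and forbidden, so the set is consistent.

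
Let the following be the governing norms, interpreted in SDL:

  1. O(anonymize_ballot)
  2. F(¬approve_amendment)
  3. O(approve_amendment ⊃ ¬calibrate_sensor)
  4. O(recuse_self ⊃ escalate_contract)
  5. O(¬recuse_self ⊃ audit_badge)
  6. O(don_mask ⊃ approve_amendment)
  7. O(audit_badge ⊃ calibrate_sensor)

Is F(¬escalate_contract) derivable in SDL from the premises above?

Premise 2, F(¬approve_amendment), is equivalent to O(approve_amendment).
Applying K to premise 3 (O(approve_amendment ⊃ ¬calibrate_sensor)) and O(approve_amendment) yields O(¬calibrate_sensor).
Premise 7 is O(audit_badge ⊃ calibrate_sensor); contrapositively O(¬calibrate_sensor ⊃ ¬audit_badge). Since O(¬calibrate_sensor) holds, K gives O(¬audit_badge).
The contrapositive of premise 5 (O(¬recuse_self ⊃ audit_badge)) is O(¬audit_badge ⊃ recuse_self), and O(¬audit_badge) is already established, so O(recuse_self).
Premise 4 is O(recuse_self ⊃ escalate_contract); since O(recuse_self), deontic closure gives O(escalate_contract).
Premises 1, 6 do not contribute to this derivation.
So O(escalate_contract) holds, i.e. F(¬escalate_contract). The claim follows.

Yes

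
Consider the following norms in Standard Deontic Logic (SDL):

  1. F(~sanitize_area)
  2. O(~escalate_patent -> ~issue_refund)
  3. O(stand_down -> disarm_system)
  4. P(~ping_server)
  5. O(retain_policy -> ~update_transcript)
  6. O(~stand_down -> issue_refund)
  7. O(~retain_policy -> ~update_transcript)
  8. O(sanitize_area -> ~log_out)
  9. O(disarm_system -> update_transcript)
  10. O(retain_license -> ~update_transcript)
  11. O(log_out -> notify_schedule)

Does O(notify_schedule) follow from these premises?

Premise 11 is O(log_out -> notify_schedule), but O(log_out) is not derivable from the premises, so it does not yield O(notify_schedule).
No other premise forces O(notify_schedule). An ideal world satisfying every premise can still have notify_schedule false, so O(notify_schedule) is not derivable.

No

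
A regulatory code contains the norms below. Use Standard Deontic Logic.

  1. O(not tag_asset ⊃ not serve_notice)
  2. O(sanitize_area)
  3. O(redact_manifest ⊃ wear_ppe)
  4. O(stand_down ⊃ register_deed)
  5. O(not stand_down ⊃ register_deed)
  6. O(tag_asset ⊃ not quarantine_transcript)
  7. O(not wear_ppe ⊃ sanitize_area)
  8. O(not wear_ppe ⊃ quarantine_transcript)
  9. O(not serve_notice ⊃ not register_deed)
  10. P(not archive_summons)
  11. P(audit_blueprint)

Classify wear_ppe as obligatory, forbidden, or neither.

Premises 5 and 4 cover both cases: O(not stand_down ⊃ register_deed) and O(stand_down ⊃ register_deed). Since not stand_down ∨ stand_down is a tautology, O(register_deed) follows.
The contrapositive of premise 9 (O(not serve_notice ⊃ not register_deed)) is O(register_deed ⊃ serve_notice), and O(register_deed) is already established, so O(serve_notice).
Premise 1, O(not tag_asset ⊃ not serve_notice), contraposes to O(serve_notice ⊃ tag_asset); with O(serve_notice) we get O(tag_asset).
From O(tag_asset) and premise 6, O(tag_asset ⊃ not quarantine_transcript), we obtain O(not quarantine_transcript).
Premise 8, O(not wear_ppe ⊃ quarantine_transcript), contraposes to O(not quarantine_transcript ⊃ wear_ppe); with O(not quarantine_transcript) we get O(wear_ppe).
Premises 2, 3, 7, 10, 11 do not contribute to this derivation.
Hence wear_ppe is obligatory.

Obligatory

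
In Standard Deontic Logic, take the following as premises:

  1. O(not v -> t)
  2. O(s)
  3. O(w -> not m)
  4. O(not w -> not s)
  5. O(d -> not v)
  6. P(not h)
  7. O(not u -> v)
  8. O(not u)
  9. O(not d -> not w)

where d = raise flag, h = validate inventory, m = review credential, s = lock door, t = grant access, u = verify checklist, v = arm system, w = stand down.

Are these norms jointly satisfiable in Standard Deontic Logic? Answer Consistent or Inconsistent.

Premise 8 states O(not u) outright.
Premise 7 is O(not u -> v); since O(not u), deontic closure gives O(v).
Premise 5, O(d -> not v), contraposes to O(v -> not d); with O(v) we get O(not d).
From O(not d) and premise 9, O(not d -> not w), we obtain O(not w).
Applying K to premise 4 (O(not w -> not s)) and O(not w) yields O(not s).
Yet premise 2 states O(s).
We now have both O(not s) and O(s) — s is simultaneously obligatory and forbidden, violating the D-axiom.

Inconsistent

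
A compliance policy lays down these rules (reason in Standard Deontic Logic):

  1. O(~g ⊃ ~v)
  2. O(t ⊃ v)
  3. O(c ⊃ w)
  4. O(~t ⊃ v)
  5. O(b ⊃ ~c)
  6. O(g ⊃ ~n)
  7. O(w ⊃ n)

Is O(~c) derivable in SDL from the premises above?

Yes

Premises 4 and 2 are O(~t ⊃ v) and O(t ⊃ v); every ideal world satisfies ~t or t, so in either case v holds — hence O(v).
The contrapositive of premise 1 (O(~g ⊃ ~v)) is O(v ⊃ g), and O(v) is already established, so O(g).
Applying K to premise 6 (O(g ⊃ ~n)) and O(g) yields O(~n).
The contrapositive of premise 7 (O(w ⊃ n)) is O(~n ⊃ ~w), and O(~n) is already established, so O(~w).
The contrapositive of premise 3 (O(c ⊃ w)) is O(~w ⊃ ~c), and O(~w) is already established, so O(~c).
Premise 5 does not contribute to this derivation.
So O(~c) follows.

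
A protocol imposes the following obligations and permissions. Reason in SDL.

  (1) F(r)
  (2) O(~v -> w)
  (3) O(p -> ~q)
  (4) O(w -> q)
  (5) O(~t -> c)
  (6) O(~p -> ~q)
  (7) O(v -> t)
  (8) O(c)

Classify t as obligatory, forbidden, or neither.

Premises 6 and 3 cover both cases: O(~p -> ~q) and O(p -> ~q). Since ~p ∨ p is a tautology, O(~q) follows.
Premise 4 is O(w -> q); contrapositively O(~q -> ~w). Since O(~q) holds, K gives O(~w).
The contrapositive of premise 2 (O(~v -> w)) is O(~w -> v), and O(~w) is already established, so O(v).
Applying K to premise 7 (O(v -> t)) and O(v) yields O(t).
Premises 1, 5, 8 do not contribute to this derivation.
Hence t is obligatory.

Obligatory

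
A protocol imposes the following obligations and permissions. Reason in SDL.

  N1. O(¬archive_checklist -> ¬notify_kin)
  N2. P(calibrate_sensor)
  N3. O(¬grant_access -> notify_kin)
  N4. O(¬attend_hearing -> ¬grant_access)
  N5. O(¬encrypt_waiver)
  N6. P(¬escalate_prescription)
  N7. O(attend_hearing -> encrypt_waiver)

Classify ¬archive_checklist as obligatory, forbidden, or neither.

Forbidden

From premise 5 we have O(¬encrypt_waiver).
The contrapositive of premise 7 (O(attend_hearing -> encrypt_waiver)) is O(¬encrypt_waiver -> ¬attend_hearing), and O(¬encrypt_waiver) is already established, so O(¬attend_hearing).
Applying K to premise 4 (O(¬attend_hearing -> ¬grant_access)) and O(¬attend_hearing) yields O(¬grant_access).
Applying K to premise 3 (O(¬grant_access -> notify_kin)) and O(¬grant_access) yields O(notify_kin).
Premise 1, O(¬archive_checklist -> ¬notify_kin), contraposes to O(notify_kin -> archive_checklist); with O(notify_kin) we get O(archive_checklist).
Premises 2, 6 do not contribute to this derivation.
Thus O(archive_checklist), which is F(¬archive_checklist): ¬archive_checklist is forbidden.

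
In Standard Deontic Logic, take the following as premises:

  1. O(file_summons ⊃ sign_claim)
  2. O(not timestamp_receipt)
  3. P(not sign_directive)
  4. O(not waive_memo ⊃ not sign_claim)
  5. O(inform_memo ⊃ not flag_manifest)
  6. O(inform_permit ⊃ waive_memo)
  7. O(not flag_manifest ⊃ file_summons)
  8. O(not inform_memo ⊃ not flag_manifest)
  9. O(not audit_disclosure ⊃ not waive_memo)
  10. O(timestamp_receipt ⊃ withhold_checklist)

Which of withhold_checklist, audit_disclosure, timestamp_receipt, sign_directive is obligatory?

audit_disclosure

Premises 8 and 5 cover both cases: O(not inform_memo ⊃ not flag_manifest) and O(inform_memo ⊃ not flag_manifest). Since not inform_memo ∨ inform_memo is a tautology, O(not flag_manifest) follows.
With premise 7, O(not flag_manifest ⊃ file_summons), the K-axiom yields O(file_summons).
Premise 1 is O(file_summons ⊃ sign_claim); since O(file_summons), deontic closure gives O(sign_claim).
The contrapositive of premise 4 (O(not waive_memo ⊃ not sign_claim)) is O(sign_claim ⊃ waive_memo), and O(sign_claim) is already established, so O(waive_memo).
Premise 9 is O(not audit_disclosure ⊃ not waive_memo); contrapositively O(waive_memo ⊃ audit_disclosure). Since O(waive_memo) holds, K gives O(audit_disclosure).
So O(audit_disclosure) holds — audit_disclosure is obligatory. None of the other listed options is made obligatory by any chain of premises.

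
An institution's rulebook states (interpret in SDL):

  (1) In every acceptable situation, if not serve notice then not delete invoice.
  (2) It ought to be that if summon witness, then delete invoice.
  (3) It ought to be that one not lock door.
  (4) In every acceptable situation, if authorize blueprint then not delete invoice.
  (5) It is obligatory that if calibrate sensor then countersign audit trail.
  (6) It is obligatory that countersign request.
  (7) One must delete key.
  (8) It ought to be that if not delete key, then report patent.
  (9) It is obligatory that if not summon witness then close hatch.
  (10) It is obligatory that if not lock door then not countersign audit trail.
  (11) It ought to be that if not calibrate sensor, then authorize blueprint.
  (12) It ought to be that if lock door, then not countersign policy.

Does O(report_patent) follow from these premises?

Premise 8 is O(¬delete_key → report_patent), but O(¬delete_key) is not derivable from the premises, so it does not yield O(report_patent).
No other premise forces O(report_patent). An ideal world satisfying every premise can still have report_patent false, so O(report_patent) is not derivable.

No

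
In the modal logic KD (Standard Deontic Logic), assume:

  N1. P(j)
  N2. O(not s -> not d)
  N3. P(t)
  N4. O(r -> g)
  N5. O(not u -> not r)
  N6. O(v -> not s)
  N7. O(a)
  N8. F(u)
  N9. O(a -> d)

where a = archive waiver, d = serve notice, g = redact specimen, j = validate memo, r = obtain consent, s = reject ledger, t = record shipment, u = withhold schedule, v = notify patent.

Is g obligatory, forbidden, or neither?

Neither

Premise 4 is O(r -> g), but O(r) is not derivable from the premises, so it does not yield O(g).
No premise or chain of K-axiom applications forces O(g), and none forces O(not g). So g is neither obligatory nor forbidden under these norms.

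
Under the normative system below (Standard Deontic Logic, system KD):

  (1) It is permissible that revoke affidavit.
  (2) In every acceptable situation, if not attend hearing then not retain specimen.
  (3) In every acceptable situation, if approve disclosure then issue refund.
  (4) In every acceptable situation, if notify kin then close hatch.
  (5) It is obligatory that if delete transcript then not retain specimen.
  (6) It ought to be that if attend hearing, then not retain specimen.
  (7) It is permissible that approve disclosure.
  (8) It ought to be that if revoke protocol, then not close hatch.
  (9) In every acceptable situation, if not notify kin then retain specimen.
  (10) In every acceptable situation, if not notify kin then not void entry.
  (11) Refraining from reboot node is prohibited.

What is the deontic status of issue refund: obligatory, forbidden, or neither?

Premise 3 is O(approve_disclosure → issue_refund), but O(approve_disclosure) is not derivable from the premises (the permission P(approve_disclosure) asserts only ¬O(¬approve_disclosure), not O(approve_disclosure)), so it does not yield O(issue_refund).
No premise or chain of K-axiom applications forces O(issue_refund), and none forces O(¬issue_refund). So issue_refund is neither obligatory nor forbidden under these norms.

Neither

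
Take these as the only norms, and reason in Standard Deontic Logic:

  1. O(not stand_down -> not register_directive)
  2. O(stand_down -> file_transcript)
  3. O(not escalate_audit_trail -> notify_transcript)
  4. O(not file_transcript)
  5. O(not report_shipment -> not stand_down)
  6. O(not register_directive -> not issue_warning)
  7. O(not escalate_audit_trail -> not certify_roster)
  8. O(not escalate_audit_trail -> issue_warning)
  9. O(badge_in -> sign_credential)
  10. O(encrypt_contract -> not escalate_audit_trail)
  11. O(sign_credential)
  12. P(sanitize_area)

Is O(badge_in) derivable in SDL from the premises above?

Premise 9 is O(badge_in -> sign_credential); even if O(sign_credential) held, inferring O(badge_in) would be affirming the consequent — invalid.
No other premise forces O(badge_in). An ideal world satisfying every premise can still have badge_in false, so O(badge_in) is not derivable.

No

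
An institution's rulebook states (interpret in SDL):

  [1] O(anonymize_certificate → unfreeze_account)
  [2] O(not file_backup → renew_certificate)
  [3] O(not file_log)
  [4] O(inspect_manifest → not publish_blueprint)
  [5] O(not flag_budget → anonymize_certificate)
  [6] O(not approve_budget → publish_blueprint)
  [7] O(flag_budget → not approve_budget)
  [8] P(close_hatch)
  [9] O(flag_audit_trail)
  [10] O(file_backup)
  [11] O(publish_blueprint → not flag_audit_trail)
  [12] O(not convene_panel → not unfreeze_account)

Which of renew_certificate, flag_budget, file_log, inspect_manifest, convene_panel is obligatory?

From premise 9 we have O(flag_audit_trail).
The contrapositive of premise 11 (O(publish_blueprint → not flag_audit_trail)) is O(flag_audit_trail → not publish_blueprint), and O(flag_audit_trail) is already established, so O(not publish_blueprint).
The contrapositive of premise 6 (O(not approve_budget → publish_blueprint)) is O(not publish_blueprint → approve_budget), and O(not publish_blueprint) is already established, so O(approve_budget).
The contrapositive of premise 7 (O(flag_budget → not approve_budget)) is O(approve_budget → not flag_budget), and O(approve_budget) is already established, so O(not flag_budget).
Applying K to premise 5 (O(not flag_budget → anonymize_certificate)) and O(not flag_budget) yields O(anonymize_certificate).
With premise 1, O(anonymize_certificate → unfreeze_account), the K-axiom yields O(unfreeze_account).
Premise 12, O(not convene_panel → not unfreeze_account), contraposes to O(unfreeze_account → convene_panel); with O(unfreeze_account) we get O(convene_panel).
So O(convene_panel) holds — convene_panel is obligatory. None of the other listed options is made obligatory by any chain of premises.

convene_panel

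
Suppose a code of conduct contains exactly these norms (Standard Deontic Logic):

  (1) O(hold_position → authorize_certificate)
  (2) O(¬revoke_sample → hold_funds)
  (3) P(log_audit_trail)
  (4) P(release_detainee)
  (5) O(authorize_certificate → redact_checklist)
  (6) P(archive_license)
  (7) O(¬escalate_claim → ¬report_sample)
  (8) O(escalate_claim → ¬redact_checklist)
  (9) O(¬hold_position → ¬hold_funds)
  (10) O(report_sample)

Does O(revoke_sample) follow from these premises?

Premise 10 gives O(report_sample).
The contrapositive of premise 7 (O(¬escalate_claim → ¬report_sample)) is O(report_sample → escalate_claim), and O(report_sample) is already established, so O(escalate_claim).
From O(escalate_claim) and premise 8, O(escalate_claim → ¬redact_checklist), we obtain O(¬redact_checklist).
Premise 5, O(authorize_certificate → redact_checklist), contraposes to O(¬redact_checklist → ¬authorize_certificate); with O(¬redact_checklist) we get O(¬authorize_certificate).
Premise 1, O(hold_position → authorize_certificate), contraposes to O(¬authorize_certificate → ¬hold_position); with O(¬authorize_certificate) we get O(¬hold_position).
Applying K to premise 9 (O(¬hold_position → ¬hold_funds)) and O(¬hold_position) yields O(¬hold_funds).
Premise 2, O(¬revoke_sample → hold_funds), contraposes to O(¬hold_funds → revoke_sample); with O(¬hold_funds) we get O(revoke_sample).
Premises 3, 4, 6 do not contribute to this derivation.
So O(revoke_sample) follows.

Yes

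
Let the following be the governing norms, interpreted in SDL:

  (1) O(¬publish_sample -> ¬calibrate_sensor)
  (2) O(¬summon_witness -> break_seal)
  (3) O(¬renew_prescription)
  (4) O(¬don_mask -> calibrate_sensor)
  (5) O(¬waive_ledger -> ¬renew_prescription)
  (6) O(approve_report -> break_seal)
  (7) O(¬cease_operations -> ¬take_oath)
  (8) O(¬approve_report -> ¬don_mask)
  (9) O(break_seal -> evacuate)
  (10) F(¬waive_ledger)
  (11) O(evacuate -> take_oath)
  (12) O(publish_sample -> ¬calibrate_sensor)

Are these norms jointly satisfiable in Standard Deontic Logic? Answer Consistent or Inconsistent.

Consistent

Premise 5 is O(¬waive_ledger -> ¬renew_prescription); even if O(¬renew_prescription) held, inferring O(¬waive_ledger) would be affirming the consequent — invalid.
So O(¬waive_ledger) is not derivable, and the apparent clash with O(waive_ledger) does not arise.
A world satisfying every obligation exists (e.g. approve_report=true, break_seal=true, calibrate_sensor=false, cease_operations=true, don_mask=true, evacuate=true, publish_sample=false, renew_prescription=false, summon_witness=false, take_oath=true, waive_ledger=true); no atom is both obligatory and forbidden, so the set is consistent.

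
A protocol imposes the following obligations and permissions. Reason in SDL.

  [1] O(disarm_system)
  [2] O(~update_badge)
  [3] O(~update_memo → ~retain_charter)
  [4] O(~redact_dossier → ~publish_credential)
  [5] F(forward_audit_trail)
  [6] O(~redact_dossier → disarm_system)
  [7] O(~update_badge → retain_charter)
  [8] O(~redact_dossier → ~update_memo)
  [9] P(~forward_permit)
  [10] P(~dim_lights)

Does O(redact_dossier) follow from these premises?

Yes

Premise 2 gives O(~update_badge).
Premise 7 is O(~update_badge → retain_charter); since O(~update_badge), deontic closure gives O(retain_charter).
Premise 3 is O(~update_memo → ~retain_charter); contrapositively O(retain_charter → update_memo). Since O(retain_charter) holds, K gives O(update_memo).
The contrapositive of premise 8 (O(~redact_dossier → ~update_memo)) is O(update_memo → redact_dossier), and O(update_memo) is already established, so O(redact_dossier).
Premises 1, 4, 5, 6, 9, 10 do not contribute to this derivation.
So O(redact_dossier) follows.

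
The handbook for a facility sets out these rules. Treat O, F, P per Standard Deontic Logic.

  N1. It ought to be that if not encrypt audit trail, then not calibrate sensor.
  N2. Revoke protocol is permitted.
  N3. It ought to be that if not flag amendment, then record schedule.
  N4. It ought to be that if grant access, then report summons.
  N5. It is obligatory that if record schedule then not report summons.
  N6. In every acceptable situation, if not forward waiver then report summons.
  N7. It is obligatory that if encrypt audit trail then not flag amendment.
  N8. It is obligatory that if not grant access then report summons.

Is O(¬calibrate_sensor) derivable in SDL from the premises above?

Yes

Premises 4 and 8 cover both cases: O(grant_access → report_summons) and O(¬grant_access → report_summons). Since grant_access ∨ ¬grant_access is a tautology, O(report_summons) follows.
Premise 5 is O(record_schedule → ¬report_summons); contrapositively O(report_summons → ¬record_schedule). Since O(report_summons) holds, K gives O(¬record_schedule).
Premise 3 is O(¬flag_amendment → record_schedule); contrapositively O(¬record_schedule → flag_amendment). Since O(¬record_schedule) holds, K gives O(flag_amendment).
Premise 7, O(encrypt_audit_trail → ¬flag_amendment), contraposes to O(flag_amendment → ¬encrypt_audit_trail); with O(flag_amendment) we get O(¬encrypt_audit_trail).
With premise 1, O(¬encrypt_audit_trail → ¬calibrate_sensor), the K-axiom yields O(¬calibrate_sensor).
Premises 2, 6 do not contribute to this derivation.
So O(¬calibrate_sensor) follows.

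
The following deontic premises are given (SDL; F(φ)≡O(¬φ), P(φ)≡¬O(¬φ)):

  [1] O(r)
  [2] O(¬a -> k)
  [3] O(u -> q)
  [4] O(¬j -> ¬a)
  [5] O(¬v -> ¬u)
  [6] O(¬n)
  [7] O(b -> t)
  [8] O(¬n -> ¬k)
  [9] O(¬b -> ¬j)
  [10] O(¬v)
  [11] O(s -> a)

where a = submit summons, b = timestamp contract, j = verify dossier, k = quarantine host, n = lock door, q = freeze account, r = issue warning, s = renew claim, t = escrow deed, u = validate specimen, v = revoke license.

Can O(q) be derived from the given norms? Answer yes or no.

No

Premise 3 is O(u -> q), but O(u) is not derivable from the premises, so it does not yield O(q).
No other premise forces O(q). An ideal world satisfying every premise can still have q false, so O(q) is not derivable.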